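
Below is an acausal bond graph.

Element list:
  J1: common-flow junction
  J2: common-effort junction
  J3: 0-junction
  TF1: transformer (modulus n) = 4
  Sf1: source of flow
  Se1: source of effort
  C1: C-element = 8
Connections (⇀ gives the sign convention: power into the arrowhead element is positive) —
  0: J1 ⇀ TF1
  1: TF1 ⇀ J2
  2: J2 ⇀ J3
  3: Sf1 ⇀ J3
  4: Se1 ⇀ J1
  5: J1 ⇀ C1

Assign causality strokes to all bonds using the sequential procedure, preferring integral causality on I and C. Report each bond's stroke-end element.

b0 stroke→TF1
b1 stroke→J2
b2 stroke→J3
b3 stroke→Sf1
b4 stroke→J1
b5 stroke→J1

bond 3 →Sf1  (Sf1: flow source, stroke at near end)
bond 4 →J1  (Se1 (Se) sets effort on bond)
bond 2 →J3  (only one effort-in slot at J3)
bond 1 →J2  (closing 0-jn rule on J2)
bond 0 →TF1  (through TF1, causality passes straight; one stroke at TF1)
bond 5 →J1  (common-f at J1 fixed by 0)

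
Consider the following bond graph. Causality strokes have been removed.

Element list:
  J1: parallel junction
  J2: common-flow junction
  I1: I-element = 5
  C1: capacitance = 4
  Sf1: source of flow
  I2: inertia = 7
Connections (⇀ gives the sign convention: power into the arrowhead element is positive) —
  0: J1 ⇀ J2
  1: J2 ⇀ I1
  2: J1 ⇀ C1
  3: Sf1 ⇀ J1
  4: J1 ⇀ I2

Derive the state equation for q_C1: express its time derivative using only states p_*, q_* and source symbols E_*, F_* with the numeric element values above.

#3 →Sf1  (Sf1 (Sf) sets flow on bond)
#1 →I1  (I1: I, integral causality)
#0 →J2  (common-f at J2 fixed by 1)
#2 →J1  (C1: C, integral causality)
#4 →I2  (J1 effort already set via bond 2)

dq_C1/dt = F_Sf1 - p_I1/5 - p_I2/7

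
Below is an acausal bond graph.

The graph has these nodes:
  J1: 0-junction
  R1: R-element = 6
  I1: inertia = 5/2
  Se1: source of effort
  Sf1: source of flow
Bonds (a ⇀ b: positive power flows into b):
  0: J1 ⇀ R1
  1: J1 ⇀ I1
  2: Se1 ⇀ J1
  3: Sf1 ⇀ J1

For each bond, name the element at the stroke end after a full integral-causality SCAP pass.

β2 →J1  (source Se1 imposes e)
β3 →Sf1  (Sf1 fixes flow; stroke at Sf1)
β0 →R1  (0-jn J1 has e-setter on 2)
β1 →I1  (J1 effort already set via bond 2)

#0 stroke at R1
#1 stroke at I1
#2 stroke at J1
#3 stroke at Sf1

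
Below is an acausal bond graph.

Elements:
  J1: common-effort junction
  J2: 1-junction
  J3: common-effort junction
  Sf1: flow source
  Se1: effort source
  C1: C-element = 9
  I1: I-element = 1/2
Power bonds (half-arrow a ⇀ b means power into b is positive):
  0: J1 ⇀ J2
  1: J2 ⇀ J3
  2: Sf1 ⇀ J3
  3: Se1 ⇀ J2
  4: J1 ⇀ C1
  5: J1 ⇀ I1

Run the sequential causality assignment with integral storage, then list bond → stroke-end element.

b2 |Sf1  (Sf1 (Sf) sets flow on bond)
b3 |J2  (Se1 (Se) sets effort on bond)
b1 |J3  (only one effort-in slot at J3)
b0 |J2  (J2 flow already set via bond 1)
b4 |J1  (prefer integral on C1)
b5 |I1  (J1 effort already set via bond 4)

bond 0 |J2
bond 1 |J3
bond 2 |Sf1
bond 3 |J2
bond 4 |J1
bond 5 |I1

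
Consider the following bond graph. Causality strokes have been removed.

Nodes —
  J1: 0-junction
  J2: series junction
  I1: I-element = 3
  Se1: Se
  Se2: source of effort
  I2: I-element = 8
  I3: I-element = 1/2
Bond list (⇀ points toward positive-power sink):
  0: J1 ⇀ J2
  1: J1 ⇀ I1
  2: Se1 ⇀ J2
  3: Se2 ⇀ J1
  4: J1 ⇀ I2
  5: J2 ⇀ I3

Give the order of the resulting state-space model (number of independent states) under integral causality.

β2 |J2  (Se1 fixes effort; stroke away)
β3 |J1  (Se2 fixes effort; stroke away)
β0 |J2  (J1 effort already set via bond 3)
β1 |I1  (J1: bond 3 brought effort, rest push out)
β4 |I2  (J1: bond 3 brought effort, rest push out)
β5 |I3  (J2 needs exactly one f-in)

3  (I1, I2, I3 all integral)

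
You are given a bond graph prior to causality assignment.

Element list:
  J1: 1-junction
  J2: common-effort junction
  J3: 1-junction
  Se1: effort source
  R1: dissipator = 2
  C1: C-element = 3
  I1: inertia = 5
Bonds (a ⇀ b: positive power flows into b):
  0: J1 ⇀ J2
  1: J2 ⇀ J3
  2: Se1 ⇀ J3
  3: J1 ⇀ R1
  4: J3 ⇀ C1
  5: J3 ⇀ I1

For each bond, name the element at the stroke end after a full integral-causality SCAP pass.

#0 stroke→J2
#1 stroke→J3
#2 stroke→J3
#3 stroke→J1
#4 stroke→J3
#5 stroke→I1

bond 2 stroke at J3  (Se1 (Se) sets effort on bond)
bond 4 stroke at J3  (C1 outputs effort q/C1)
bond 5 stroke at I1  (I1 integral (f out))
bond 1 stroke at J3  (1-jn J3 has f-setter on 5)
bond 0 stroke at J2  (only one effort-in slot at J2)
bond 3 stroke at J1  (J1 flow already set via bond 0)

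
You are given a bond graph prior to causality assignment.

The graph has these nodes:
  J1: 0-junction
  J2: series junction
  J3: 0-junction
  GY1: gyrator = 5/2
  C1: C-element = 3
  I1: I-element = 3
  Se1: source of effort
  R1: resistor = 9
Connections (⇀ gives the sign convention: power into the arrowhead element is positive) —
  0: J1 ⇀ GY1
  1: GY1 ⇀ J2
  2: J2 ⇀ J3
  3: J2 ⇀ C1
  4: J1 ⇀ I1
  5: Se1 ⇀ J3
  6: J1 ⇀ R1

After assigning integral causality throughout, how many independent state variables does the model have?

2  (C1, I1 all integral)

β5 stroke→J3  (Se1: effort source, stroke at far end)
β2 stroke→J2  (J3 effort already set via bond 5)
β3 stroke→J2  (C1 integral (e out))
β1 stroke→GY1  (J2 needs exactly one f-in)
β0 stroke→GY1  (GY1 both-in/both-out from 1)
β4 stroke→I1  (I1 integral (f out))
β6 stroke→J1  (J1: last free bond brings effort in)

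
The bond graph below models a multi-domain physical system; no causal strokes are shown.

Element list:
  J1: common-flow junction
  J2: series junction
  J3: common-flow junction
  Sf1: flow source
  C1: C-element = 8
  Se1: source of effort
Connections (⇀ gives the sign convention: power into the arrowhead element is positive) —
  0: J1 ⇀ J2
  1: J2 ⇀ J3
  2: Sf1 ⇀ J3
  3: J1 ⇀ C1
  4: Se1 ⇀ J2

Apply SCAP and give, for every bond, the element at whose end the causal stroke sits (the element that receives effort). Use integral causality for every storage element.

b0 stroke at J2
b1 stroke at J3
b2 stroke at Sf1
b3 stroke at J1
b4 stroke at J2

β2 |Sf1  (Sf1: flow source, stroke at near end)
β4 |J2  (Se1 fixes effort; stroke away)
β1 |J3  (J3 flow already set via bond 2)
β0 |J2  (common-f at J2 fixed by 1)
β3 |J1  (1-jn J1 has f-setter on 0)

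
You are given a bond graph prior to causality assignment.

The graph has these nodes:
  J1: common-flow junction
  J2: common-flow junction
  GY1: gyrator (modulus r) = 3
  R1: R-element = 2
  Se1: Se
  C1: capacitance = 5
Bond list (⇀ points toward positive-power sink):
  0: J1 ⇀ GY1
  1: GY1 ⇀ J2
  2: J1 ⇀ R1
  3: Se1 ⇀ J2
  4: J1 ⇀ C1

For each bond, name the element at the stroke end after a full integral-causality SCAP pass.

b0 |GY1
b1 |GY1
b2 |J1
b3 |J2
b4 |J1

#3 |J2  (source Se1 imposes e)
#1 |GY1  (J2: last free bond brings flow in)
#0 |GY1  (through GY1, causality inverts; strokes same side of GY1)
#2 |J1  (1-jn J1 has f-setter on 0)
#4 |J1  (1-jn J1 has f-setter on 0)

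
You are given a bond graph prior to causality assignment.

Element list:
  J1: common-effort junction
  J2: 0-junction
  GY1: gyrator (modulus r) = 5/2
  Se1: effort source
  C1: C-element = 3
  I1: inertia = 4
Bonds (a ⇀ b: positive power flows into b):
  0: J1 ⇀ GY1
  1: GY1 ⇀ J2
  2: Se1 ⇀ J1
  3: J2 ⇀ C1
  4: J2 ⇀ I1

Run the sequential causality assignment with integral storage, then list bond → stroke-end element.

b2 →J1  (Se1: effort source, stroke at far end)
b0 →GY1  (J1 effort already set via bond 2)
b1 →GY1  (GY1 both-in/both-out from 0)
b3 →J2  (prefer integral on C1)
b4 →I1  (0-jn J2 has e-setter on 3)

β0 stroke at GY1
β1 stroke at GY1
β2 stroke at J1
β3 stroke at J2
β4 stroke at I1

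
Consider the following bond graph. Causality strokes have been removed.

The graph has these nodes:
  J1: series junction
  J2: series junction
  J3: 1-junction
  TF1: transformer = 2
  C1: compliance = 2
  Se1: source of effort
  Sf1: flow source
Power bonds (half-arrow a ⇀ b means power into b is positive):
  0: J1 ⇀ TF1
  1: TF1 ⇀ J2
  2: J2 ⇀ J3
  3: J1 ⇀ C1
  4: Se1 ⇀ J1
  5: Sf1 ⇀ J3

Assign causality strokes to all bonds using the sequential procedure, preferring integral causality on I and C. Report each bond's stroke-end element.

bond 0 →TF1
bond 1 →J2
bond 2 →J3
bond 3 →J1
bond 4 →J1
bond 5 →Sf1

b4 |J1  (Se1 (Se) sets effort on bond)
b5 |Sf1  (Sf1: flow source, stroke at near end)
b2 |J3  (1-jn J3 has f-setter on 5)
b1 |J2  (common-f at J2 fixed by 2)
b0 |TF1  (TF TF1: opposite of bond 1)
b3 |J1  (J1: bond 0 brought flow, rest push out)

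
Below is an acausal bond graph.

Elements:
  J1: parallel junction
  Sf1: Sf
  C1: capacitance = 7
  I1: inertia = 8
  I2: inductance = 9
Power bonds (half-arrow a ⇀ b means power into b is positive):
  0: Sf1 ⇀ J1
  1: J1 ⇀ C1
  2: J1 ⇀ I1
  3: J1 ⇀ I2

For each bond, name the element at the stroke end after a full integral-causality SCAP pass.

#0 stroke at Sf1  (Sf1 fixes flow; stroke at Sf1)
#1 stroke at J1  (prefer integral on C1)
#2 stroke at I1  (0-jn J1 has e-setter on 1)
#3 stroke at I2  (0-jn J1 has e-setter on 1)

#0 stroke→Sf1
#1 stroke→J1
#2 stroke→I1
#3 stroke→I2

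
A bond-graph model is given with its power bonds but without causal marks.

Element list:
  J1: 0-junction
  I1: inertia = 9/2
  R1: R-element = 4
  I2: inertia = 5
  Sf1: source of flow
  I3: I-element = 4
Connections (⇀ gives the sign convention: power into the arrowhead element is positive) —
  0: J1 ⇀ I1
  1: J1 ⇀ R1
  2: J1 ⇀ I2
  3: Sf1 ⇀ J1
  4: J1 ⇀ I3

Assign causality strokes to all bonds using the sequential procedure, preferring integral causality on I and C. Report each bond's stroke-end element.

#3 stroke→Sf1  (Sf1 (Sf) sets flow on bond)
#0 stroke→I1  (prefer integral on I1)
#2 stroke→I2  (prefer integral on I2)
#4 stroke→I3  (I3 integral (f out))
#1 stroke→J1  (only one effort-in slot at J1)

bond 0 stroke→I1
bond 1 stroke→J1
bond 2 stroke→I2
bond 3 stroke→Sf1
bond 4 stroke→I3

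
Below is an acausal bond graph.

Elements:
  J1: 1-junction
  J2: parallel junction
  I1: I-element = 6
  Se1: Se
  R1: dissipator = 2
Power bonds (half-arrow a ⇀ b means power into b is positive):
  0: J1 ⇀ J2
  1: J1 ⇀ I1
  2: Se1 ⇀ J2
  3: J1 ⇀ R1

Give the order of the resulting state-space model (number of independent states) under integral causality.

β2 stroke at J2  (source Se1 imposes e)
β0 stroke at J1  (0-jn J2 has e-setter on 2)
β1 stroke at I1  (I1: I, integral causality)
β3 stroke at J1  (J1: bond 1 brought flow, rest push out)

1  (I1 all integral)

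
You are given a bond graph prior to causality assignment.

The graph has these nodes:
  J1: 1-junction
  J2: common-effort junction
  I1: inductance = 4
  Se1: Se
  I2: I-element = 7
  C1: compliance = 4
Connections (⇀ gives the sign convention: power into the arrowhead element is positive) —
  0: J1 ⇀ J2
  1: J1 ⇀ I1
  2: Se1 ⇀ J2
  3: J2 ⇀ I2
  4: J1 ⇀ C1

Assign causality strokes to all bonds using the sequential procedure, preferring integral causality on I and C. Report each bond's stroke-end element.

#0 →J1
#1 →I1
#2 →J2
#3 →I2
#4 →J1

bond 2 stroke→J2  (Se1 (Se) sets effort on bond)
bond 0 stroke→J1  (J2 effort already set via bond 2)
bond 3 stroke→I2  (0-jn J2 has e-setter on 2)
bond 1 stroke→I1  (I1: I, integral causality)
bond 4 stroke→J1  (J1: bond 1 brought flow, rest push out)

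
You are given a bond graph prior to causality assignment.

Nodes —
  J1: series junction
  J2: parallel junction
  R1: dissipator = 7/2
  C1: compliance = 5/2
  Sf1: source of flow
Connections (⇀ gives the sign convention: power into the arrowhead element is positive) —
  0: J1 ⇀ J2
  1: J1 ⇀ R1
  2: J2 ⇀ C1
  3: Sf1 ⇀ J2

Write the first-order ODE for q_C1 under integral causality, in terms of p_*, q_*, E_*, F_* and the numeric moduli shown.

dq_C1/dt = F_Sf1 - 4*q_C1/35

β3 stroke at Sf1  (Sf1 (Sf) sets flow on bond)
β2 stroke at J2  (prefer integral on C1)
β0 stroke at J1  (0-jn J2 has e-setter on 2)
β1 stroke at R1  (only one flow-in slot at J1)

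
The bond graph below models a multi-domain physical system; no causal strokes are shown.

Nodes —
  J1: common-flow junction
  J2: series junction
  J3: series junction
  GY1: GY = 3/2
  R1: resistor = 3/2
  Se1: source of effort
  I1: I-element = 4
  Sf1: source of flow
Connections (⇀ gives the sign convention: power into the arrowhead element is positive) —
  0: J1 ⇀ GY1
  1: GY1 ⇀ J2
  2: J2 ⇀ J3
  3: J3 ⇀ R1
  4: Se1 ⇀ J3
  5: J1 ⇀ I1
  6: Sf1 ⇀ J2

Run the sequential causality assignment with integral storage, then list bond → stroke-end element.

b0 →J1
b1 →J2
b2 →J2
b3 →J3
b4 →J3
b5 →I1
b6 →Sf1

#4 |J3  (Se1: effort source, stroke at far end)
#6 |Sf1  (Sf1: flow source, stroke at near end)
#1 |J2  (common-f at J2 fixed by 6)
#2 |J2  (J2 flow already set via bond 6)
#3 |J3  (1-jn J3 has f-setter on 2)
#0 |J1  (GY1 both-in/both-out from 1)
#5 |I1  (only one flow-in slot at J1)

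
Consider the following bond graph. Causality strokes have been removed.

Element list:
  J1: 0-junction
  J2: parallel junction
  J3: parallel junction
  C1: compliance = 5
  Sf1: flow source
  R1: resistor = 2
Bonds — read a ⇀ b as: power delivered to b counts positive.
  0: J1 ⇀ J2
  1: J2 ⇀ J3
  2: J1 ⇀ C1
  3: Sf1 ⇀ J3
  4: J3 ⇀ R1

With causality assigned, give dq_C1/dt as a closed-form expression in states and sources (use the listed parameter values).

#3 →Sf1  (Sf1 fixes flow; stroke at Sf1)
#2 →J1  (C1 outputs effort q/C1)
#0 →J2  (J1 effort already set via bond 2)
#1 →J3  (0-jn J2 has e-setter on 0)
#4 →R1  (common-e at J3 fixed by 1)

dq_C1/dt = F_Sf1 - q_C1/10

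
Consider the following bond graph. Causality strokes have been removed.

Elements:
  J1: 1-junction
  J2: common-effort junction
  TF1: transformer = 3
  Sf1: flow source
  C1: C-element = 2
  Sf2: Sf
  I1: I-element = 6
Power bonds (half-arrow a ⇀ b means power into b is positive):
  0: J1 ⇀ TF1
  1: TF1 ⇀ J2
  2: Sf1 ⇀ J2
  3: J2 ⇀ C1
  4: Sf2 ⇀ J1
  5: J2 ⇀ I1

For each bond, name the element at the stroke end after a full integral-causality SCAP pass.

b0 →J1
b1 →TF1
b2 →Sf1
b3 →J2
b4 →Sf2
b5 →I1

b2 stroke→Sf1  (source Sf1 imposes f)
b4 stroke→Sf2  (Sf2: flow source, stroke at near end)
b0 stroke→J1  (J1: bond 4 brought flow, rest push out)
b1 stroke→TF1  (TF1 one-in-one-out from 0)
b3 stroke→J2  (C1: C, integral causality)
b5 stroke→I1  (J2 effort already set via bond 3)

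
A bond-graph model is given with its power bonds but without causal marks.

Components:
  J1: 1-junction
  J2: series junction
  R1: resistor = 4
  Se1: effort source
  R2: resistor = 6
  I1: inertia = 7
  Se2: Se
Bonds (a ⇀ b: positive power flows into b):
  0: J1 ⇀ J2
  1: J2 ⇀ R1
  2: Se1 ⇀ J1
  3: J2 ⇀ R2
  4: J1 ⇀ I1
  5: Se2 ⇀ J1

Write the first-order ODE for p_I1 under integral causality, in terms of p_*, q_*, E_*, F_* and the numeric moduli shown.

bond 2 →J1  (Se1 fixes effort; stroke away)
bond 5 →J1  (source Se2 imposes e)
bond 4 →I1  (I1: I, integral causality)
bond 0 →J1  (common-f at J1 fixed by 4)
bond 1 →J2  (J2: bond 0 brought flow, rest push out)
bond 3 →J2  (J2 flow already set via bond 0)

dp_I1/dt = E_Se1 + E_Se2 - 10*p_I1/7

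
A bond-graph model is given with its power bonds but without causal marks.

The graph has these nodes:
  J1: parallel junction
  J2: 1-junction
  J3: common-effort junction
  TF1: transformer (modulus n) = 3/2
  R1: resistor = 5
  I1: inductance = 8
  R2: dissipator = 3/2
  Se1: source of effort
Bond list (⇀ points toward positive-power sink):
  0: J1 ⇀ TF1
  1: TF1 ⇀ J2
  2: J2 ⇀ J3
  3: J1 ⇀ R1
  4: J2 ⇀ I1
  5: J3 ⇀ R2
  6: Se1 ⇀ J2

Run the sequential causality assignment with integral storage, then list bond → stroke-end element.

b6 stroke→J2  (Se1 fixes effort; stroke away)
b4 stroke→I1  (I1 integral (f out))
b1 stroke→J2  (common-f at J2 fixed by 4)
b2 stroke→J2  (J2 flow already set via bond 4)
b5 stroke→J3  (J3 needs exactly one e-in)
b0 stroke→TF1  (TF1: transformer flips bond 1)
b3 stroke→J1  (J1 needs exactly one e-in)

bond 0 stroke at TF1
bond 1 stroke at J2
bond 2 stroke at J2
bond 3 stroke at J1
bond 4 stroke at I1
bond 5 stroke at J3
bond 6 stroke at J2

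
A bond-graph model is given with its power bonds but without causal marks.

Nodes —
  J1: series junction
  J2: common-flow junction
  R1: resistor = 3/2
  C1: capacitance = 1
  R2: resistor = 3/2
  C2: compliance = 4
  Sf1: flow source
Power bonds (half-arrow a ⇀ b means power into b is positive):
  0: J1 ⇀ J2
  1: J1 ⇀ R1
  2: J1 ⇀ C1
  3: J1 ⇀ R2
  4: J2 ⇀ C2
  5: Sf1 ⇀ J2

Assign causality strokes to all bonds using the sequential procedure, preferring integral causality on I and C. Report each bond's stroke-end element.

bond 0 stroke→J2
bond 1 stroke→J1
bond 2 stroke→J1
bond 3 stroke→J1
bond 4 stroke→J2
bond 5 stroke→Sf1

bond 5 →Sf1  (Sf1 fixes flow; stroke at Sf1)
bond 0 →J2  (1-jn J2 has f-setter on 5)
bond 4 →J2  (1-jn J2 has f-setter on 5)
bond 1 →J1  (J1: bond 0 brought flow, rest push out)
bond 2 →J1  (1-jn J1 has f-setter on 0)
bond 3 →J1  (J1 flow already set via bond 0)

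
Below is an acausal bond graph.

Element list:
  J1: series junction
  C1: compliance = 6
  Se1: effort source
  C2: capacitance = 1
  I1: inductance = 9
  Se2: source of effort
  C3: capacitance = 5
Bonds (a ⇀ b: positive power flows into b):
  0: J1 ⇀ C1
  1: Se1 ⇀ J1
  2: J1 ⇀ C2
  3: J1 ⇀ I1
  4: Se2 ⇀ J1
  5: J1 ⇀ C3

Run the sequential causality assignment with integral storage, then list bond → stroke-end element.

β1 stroke→J1  (source Se1 imposes e)
β4 stroke→J1  (source Se2 imposes e)
β0 stroke→J1  (C1: C, integral causality)
β2 stroke→J1  (C2 integral (e out))
β3 stroke→I1  (I1: I, integral causality)
β5 stroke→J1  (J1 flow already set via bond 3)

β0 →J1
β1 →J1
β2 →J1
β3 →I1
β4 →J1
β5 →J1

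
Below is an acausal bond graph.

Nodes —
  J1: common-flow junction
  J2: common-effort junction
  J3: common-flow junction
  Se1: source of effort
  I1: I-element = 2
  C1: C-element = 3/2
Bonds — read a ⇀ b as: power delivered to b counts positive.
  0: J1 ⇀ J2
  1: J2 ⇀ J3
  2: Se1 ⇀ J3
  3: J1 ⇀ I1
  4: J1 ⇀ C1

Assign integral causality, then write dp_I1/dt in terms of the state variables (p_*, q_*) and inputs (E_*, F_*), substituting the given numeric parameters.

β2 |J3  (source Se1 imposes e)
β1 |J2  (closing 1-jn rule on J3)
β0 |J1  (common-e at J2 fixed by 1)
β3 |I1  (I1 outputs flow p/I1)
β4 |J1  (J1 flow already set via bond 3)

dp_I1/dt = E_Se1 - 2*q_C1/3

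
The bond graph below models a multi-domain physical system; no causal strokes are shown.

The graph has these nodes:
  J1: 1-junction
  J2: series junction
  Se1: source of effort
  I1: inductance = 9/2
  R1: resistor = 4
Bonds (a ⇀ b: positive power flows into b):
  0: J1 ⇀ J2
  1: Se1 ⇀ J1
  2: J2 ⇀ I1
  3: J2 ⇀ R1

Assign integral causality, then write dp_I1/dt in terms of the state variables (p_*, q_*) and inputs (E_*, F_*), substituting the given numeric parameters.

#1 |J1  (Se1 (Se) sets effort on bond)
#0 |J2  (only one flow-in slot at J1)
#2 |I1  (I1 outputs flow p/I1)
#3 |J2  (common-f at J2 fixed by 2)

dp_I1/dt = E_Se1 - 8*p_I1/9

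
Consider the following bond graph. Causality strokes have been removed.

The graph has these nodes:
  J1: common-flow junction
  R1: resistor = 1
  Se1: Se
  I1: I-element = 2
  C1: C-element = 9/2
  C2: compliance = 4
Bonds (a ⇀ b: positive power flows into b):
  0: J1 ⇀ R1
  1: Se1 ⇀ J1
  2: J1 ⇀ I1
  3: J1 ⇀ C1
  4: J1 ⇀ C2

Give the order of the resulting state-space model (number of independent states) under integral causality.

3  (C1, C2, I1 all integral)

b1 stroke→J1  (Se1 (Se) sets effort on bond)
b2 stroke→I1  (I1 integral (f out))
b0 stroke→J1  (1-jn J1 has f-setter on 2)
b3 stroke→J1  (1-jn J1 has f-setter on 2)
b4 stroke→J1  (J1: bond 2 brought flow, rest push out)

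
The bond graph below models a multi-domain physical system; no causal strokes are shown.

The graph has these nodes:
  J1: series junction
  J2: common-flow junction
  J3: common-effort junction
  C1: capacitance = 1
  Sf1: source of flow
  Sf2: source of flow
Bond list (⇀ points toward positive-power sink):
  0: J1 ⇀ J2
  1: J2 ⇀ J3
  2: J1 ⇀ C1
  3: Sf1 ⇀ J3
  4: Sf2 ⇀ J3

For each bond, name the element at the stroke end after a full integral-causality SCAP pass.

β0 stroke at J2
β1 stroke at J3
β2 stroke at J1
β3 stroke at Sf1
β4 stroke at Sf2

β3 stroke at Sf1  (Sf1 (Sf) sets flow on bond)
β4 stroke at Sf2  (Sf2: flow source, stroke at near end)
β1 stroke at J3  (J3: last free bond brings effort in)
β0 stroke at J2  (J2: bond 1 brought flow, rest push out)
β2 stroke at J1  (J1 flow already set via bond 0)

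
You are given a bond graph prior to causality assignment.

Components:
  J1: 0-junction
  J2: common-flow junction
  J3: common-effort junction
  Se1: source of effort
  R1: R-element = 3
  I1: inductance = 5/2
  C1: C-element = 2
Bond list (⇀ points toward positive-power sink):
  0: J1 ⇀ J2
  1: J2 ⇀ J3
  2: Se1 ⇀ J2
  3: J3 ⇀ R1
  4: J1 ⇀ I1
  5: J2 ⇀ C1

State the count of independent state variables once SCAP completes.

2  (C1, I1 all integral)

β2 stroke→J2  (Se1 fixes effort; stroke away)
β4 stroke→I1  (prefer integral on I1)
β0 stroke→J1  (closing 0-jn rule on J1)
β1 stroke→J2  (J2 flow already set via bond 0)
β5 stroke→J2  (J2: bond 0 brought flow, rest push out)
β3 stroke→J3  (J3 needs exactly one e-in)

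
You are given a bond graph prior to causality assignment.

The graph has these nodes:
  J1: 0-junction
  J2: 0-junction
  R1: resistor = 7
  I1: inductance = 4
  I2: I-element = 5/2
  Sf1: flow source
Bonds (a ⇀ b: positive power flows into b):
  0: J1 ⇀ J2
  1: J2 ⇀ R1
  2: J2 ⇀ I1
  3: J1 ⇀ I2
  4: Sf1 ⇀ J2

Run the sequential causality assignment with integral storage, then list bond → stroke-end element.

b0 |J1
b1 |J2
b2 |I1
b3 |I2
b4 |Sf1

bond 4 stroke at Sf1  (source Sf1 imposes f)
bond 2 stroke at I1  (I1 integral (f out))
bond 3 stroke at I2  (I2: I, integral causality)
bond 0 stroke at J1  (J1: last free bond brings effort in)
bond 1 stroke at J2  (closing 0-jn rule on J2)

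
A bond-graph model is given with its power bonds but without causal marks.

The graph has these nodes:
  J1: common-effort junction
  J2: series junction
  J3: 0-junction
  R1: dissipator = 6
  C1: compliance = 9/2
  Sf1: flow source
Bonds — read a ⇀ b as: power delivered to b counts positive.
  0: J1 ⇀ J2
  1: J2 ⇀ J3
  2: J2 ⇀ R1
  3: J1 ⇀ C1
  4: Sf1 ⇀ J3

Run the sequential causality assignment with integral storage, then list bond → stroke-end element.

b0 |J2
b1 |J3
b2 |J2
b3 |J1
b4 |Sf1

bond 4 →Sf1  (Sf1 fixes flow; stroke at Sf1)
bond 1 →J3  (J3: last free bond brings effort in)
bond 0 →J2  (common-f at J2 fixed by 1)
bond 2 →J2  (common-f at J2 fixed by 1)
bond 3 →J1  (only one effort-in slot at J1)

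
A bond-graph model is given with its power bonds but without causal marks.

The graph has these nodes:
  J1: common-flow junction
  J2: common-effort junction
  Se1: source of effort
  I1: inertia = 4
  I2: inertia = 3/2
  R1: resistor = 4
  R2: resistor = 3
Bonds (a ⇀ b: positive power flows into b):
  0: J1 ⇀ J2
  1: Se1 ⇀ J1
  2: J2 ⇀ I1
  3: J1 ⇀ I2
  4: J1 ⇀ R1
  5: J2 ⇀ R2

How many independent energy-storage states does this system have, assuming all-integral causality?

2  (I1, I2 all integral)

b1 →J1  (Se1: effort source, stroke at far end)
b2 →I1  (prefer integral on I1)
b3 →I2  (I2: I, integral causality)
b0 →J1  (common-f at J1 fixed by 3)
b4 →J1  (common-f at J1 fixed by 3)
b5 →J2  (J2: last free bond brings effort in)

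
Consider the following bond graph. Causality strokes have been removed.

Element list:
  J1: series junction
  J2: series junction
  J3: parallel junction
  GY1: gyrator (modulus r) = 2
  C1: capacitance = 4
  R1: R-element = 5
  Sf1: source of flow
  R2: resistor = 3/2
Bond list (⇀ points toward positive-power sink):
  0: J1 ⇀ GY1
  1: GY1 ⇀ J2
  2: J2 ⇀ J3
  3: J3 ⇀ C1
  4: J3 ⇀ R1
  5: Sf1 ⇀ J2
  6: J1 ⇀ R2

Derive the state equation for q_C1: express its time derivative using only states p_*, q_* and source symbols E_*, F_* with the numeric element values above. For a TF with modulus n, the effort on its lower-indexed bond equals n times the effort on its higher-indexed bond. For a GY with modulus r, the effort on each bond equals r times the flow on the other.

#5 |Sf1  (Sf1: flow source, stroke at near end)
#1 |J2  (J2 flow already set via bond 5)
#2 |J2  (J2 flow already set via bond 5)
#0 |J1  (GY1: gyrator matches bond 1)
#6 |R2  (closing 1-jn rule on J1)
#3 |J3  (C1 integral (e out))
#4 |R1  (J3: bond 3 brought effort, rest push out)

dq_C1/dt = F_Sf1 - q_C1/20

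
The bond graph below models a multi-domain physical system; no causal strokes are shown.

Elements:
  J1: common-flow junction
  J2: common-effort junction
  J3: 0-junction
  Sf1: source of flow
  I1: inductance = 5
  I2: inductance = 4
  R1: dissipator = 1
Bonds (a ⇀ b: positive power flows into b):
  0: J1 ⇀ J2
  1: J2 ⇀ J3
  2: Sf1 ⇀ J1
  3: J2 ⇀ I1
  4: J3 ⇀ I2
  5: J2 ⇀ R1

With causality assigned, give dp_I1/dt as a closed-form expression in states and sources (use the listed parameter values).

b2 stroke→Sf1  (Sf1: flow source, stroke at near end)
b0 stroke→J1  (common-f at J1 fixed by 2)
b3 stroke→I1  (I1 outputs flow p/I1)
b4 stroke→I2  (I2 integral (f out))
b1 stroke→J3  (J3 needs exactly one e-in)
b5 stroke→J2  (only one effort-in slot at J2)

dp_I1/dt = F_Sf1 - p_I1/5 - p_I2/4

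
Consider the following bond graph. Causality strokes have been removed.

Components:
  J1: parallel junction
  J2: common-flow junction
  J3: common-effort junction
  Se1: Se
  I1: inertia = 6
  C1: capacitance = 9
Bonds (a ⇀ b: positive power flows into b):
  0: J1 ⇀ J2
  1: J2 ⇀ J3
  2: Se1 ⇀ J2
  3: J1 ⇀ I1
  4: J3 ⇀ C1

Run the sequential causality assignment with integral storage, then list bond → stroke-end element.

#2 stroke→J2  (Se1: effort source, stroke at far end)
#3 stroke→I1  (I1 outputs flow p/I1)
#0 stroke→J1  (J1: last free bond brings effort in)
#1 stroke→J2  (J2 flow already set via bond 0)
#4 stroke→J3  (only one effort-in slot at J3)

bond 0 stroke at J1
bond 1 stroke at J2
bond 2 stroke at J2
bond 3 stroke at I1
bond 4 stroke at J3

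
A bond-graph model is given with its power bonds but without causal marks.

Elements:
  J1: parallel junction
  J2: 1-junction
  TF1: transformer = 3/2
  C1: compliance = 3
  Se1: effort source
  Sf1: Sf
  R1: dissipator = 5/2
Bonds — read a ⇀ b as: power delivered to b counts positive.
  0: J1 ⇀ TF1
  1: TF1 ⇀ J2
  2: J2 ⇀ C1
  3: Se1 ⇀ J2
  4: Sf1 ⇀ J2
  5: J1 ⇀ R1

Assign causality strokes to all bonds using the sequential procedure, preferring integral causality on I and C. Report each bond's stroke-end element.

b0 stroke→TF1
b1 stroke→J2
b2 stroke→J2
b3 stroke→J2
b4 stroke→Sf1
b5 stroke→J1

bond 3 stroke at J2  (source Se1 imposes e)
bond 4 stroke at Sf1  (Sf1 (Sf) sets flow on bond)
bond 1 stroke at J2  (1-jn J2 has f-setter on 4)
bond 2 stroke at J2  (J2 flow already set via bond 4)
bond 0 stroke at TF1  (TF1: transformer flips bond 1)
bond 5 stroke at J1  (closing 0-jn rule on J1)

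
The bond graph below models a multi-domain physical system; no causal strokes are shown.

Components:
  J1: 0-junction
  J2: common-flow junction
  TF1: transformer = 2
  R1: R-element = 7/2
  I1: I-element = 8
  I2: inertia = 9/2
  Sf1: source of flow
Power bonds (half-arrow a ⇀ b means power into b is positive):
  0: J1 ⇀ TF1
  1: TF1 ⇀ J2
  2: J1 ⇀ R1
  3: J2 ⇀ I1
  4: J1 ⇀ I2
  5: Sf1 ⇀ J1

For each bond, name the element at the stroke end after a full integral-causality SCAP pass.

#0 |TF1
#1 |J2
#2 |J1
#3 |I1
#4 |I2
#5 |Sf1

#5 stroke at Sf1  (Sf1: flow source, stroke at near end)
#3 stroke at I1  (prefer integral on I1)
#1 stroke at J2  (1-jn J2 has f-setter on 3)
#0 stroke at TF1  (TF1 one-in-one-out from 1)
#4 stroke at I2  (prefer integral on I2)
#2 stroke at J1  (J1: last free bond brings effort in)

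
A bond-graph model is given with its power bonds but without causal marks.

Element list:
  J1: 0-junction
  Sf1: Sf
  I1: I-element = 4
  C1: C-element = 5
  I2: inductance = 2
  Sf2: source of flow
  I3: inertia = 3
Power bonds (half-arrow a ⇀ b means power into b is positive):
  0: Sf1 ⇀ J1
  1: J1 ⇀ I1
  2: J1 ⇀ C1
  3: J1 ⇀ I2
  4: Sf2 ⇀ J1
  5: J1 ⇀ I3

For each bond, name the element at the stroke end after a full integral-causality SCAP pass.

#0 |Sf1  (Sf1 (Sf) sets flow on bond)
#4 |Sf2  (Sf2 fixes flow; stroke at Sf2)
#1 |I1  (I1: I, integral causality)
#2 |J1  (C1: C, integral causality)
#3 |I2  (J1: bond 2 brought effort, rest push out)
#5 |I3  (0-jn J1 has e-setter on 2)

β0 →Sf1
β1 →I1
β2 →J1
β3 →I2
β4 →Sf2
β5 →I3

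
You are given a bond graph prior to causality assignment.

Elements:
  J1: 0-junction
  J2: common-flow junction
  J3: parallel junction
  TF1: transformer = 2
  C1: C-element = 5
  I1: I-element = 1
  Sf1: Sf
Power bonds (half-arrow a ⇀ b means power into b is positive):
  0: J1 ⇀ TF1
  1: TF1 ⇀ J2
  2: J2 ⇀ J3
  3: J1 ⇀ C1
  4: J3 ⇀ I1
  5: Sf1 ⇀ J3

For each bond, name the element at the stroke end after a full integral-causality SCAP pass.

#5 |Sf1  (source Sf1 imposes f)
#3 |J1  (C1 integral (e out))
#0 |TF1  (J1 effort already set via bond 3)
#1 |J2  (through TF1, causality passes straight; one stroke at TF1)
#2 |J3  (closing 1-jn rule on J2)
#4 |I1  (common-e at J3 fixed by 2)

#0 |TF1
#1 |J2
#2 |J3
#3 |J1
#4 |I1
#5 |Sf1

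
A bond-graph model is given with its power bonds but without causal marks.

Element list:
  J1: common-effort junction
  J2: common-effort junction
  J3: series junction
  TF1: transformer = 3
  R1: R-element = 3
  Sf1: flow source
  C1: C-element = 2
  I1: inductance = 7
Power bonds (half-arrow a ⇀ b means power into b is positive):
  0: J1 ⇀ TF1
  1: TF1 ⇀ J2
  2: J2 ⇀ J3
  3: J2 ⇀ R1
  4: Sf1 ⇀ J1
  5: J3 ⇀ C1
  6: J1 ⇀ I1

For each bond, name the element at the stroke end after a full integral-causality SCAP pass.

b0 stroke→J1
b1 stroke→TF1
b2 stroke→J2
b3 stroke→R1
b4 stroke→Sf1
b5 stroke→J3
b6 stroke→I1

#4 stroke at Sf1  (Sf1: flow source, stroke at near end)
#5 stroke at J3  (prefer integral on C1)
#2 stroke at J2  (closing 1-jn rule on J3)
#1 stroke at TF1  (J2 effort already set via bond 2)
#3 stroke at R1  (common-e at J2 fixed by 2)
#0 stroke at J1  (TF1 one-in-one-out from 1)
#6 stroke at I1  (common-e at J1 fixed by 0)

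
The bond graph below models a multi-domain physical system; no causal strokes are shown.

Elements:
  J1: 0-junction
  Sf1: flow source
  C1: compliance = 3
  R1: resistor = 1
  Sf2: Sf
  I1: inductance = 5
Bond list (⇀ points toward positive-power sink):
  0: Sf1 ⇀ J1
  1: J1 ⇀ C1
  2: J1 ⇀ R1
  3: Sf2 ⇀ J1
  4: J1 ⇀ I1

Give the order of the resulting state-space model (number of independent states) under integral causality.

2  (C1, I1 all integral)

b0 stroke→Sf1  (Sf1 fixes flow; stroke at Sf1)
b3 stroke→Sf2  (Sf2: flow source, stroke at near end)
b1 stroke→J1  (C1 outputs effort q/C1)
b2 stroke→R1  (J1 effort already set via bond 1)
b4 stroke→I1  (J1: bond 1 brought effort, rest push out)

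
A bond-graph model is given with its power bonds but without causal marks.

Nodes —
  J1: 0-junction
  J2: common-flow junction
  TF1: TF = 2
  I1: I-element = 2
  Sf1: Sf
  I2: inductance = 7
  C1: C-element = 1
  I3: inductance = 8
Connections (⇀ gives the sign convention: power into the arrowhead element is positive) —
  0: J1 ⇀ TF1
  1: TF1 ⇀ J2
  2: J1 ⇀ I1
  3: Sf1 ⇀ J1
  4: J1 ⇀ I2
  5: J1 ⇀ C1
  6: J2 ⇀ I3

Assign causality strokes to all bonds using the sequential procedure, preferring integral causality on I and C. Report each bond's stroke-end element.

bond 3 stroke→Sf1  (source Sf1 imposes f)
bond 2 stroke→I1  (I1 outputs flow p/I1)
bond 4 stroke→I2  (I2 outputs flow p/I2)
bond 5 stroke→J1  (C1: C, integral causality)
bond 0 stroke→TF1  (J1 effort already set via bond 5)
bond 1 stroke→J2  (through TF1, causality passes straight; one stroke at TF1)
bond 6 stroke→I3  (only one flow-in slot at J2)

b0 |TF1
b1 |J2
b2 |I1
b3 |Sf1
b4 |I2
b5 |J1
b6 |I3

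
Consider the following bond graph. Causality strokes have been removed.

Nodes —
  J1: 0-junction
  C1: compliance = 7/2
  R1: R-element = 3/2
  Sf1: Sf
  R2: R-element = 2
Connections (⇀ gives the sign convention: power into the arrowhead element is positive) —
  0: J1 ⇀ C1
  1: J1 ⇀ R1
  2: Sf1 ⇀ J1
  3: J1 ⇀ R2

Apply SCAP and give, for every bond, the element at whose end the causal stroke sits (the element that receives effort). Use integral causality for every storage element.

#0 stroke→J1
#1 stroke→R1
#2 stroke→Sf1
#3 stroke→R2

#2 stroke at Sf1  (source Sf1 imposes f)
#0 stroke at J1  (prefer integral on C1)
#1 stroke at R1  (0-jn J1 has e-setter on 0)
#3 stroke at R2  (0-jn J1 has e-setter on 0)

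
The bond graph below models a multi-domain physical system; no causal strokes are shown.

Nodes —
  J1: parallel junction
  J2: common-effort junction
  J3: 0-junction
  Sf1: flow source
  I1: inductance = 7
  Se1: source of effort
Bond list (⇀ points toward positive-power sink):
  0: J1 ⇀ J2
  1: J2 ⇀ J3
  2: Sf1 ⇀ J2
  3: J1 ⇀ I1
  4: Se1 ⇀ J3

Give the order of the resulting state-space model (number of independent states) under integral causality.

bond 2 stroke at Sf1  (source Sf1 imposes f)
bond 4 stroke at J3  (source Se1 imposes e)
bond 1 stroke at J2  (common-e at J3 fixed by 4)
bond 0 stroke at J1  (J2 effort already set via bond 1)
bond 3 stroke at I1  (J1 effort already set via bond 0)

1  (I1 all integral)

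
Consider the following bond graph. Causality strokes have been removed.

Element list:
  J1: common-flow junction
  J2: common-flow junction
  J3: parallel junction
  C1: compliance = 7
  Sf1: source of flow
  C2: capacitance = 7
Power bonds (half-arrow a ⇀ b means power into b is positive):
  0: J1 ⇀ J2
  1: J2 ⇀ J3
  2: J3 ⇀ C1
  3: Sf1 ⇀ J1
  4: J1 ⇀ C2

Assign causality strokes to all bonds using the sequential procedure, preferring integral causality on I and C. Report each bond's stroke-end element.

#0 stroke→J1
#1 stroke→J2
#2 stroke→J3
#3 stroke→Sf1
#4 stroke→J1

b3 |Sf1  (Sf1 fixes flow; stroke at Sf1)
b0 |J1  (common-f at J1 fixed by 3)
b4 |J1  (J1 flow already set via bond 3)
b1 |J2  (J2 flow already set via bond 0)
b2 |J3  (only one effort-in slot at J3)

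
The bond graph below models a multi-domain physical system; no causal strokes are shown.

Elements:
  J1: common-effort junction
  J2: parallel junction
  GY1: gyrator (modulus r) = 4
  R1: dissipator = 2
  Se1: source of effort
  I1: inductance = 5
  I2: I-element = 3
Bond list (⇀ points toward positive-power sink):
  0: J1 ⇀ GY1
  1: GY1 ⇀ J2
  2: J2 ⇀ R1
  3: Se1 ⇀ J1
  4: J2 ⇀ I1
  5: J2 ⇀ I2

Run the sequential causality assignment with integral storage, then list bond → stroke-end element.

bond 0 →GY1
bond 1 →GY1
bond 2 →J2
bond 3 →J1
bond 4 →I1
bond 5 →I2

bond 3 |J1  (Se1: effort source, stroke at far end)
bond 0 |GY1  (J1: bond 3 brought effort, rest push out)
bond 1 |GY1  (through GY1, causality inverts; strokes same side of GY1)
bond 4 |I1  (prefer integral on I1)
bond 5 |I2  (I2 integral (f out))
bond 2 |J2  (closing 0-jn rule on J2)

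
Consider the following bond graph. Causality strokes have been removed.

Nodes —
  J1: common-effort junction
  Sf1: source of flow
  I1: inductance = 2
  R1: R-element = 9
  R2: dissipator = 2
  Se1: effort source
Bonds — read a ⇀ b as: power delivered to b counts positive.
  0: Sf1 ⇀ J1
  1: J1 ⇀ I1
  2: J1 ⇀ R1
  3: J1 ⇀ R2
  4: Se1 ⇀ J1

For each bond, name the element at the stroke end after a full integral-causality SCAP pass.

bond 0 →Sf1  (source Sf1 imposes f)
bond 4 →J1  (Se1: effort source, stroke at far end)
bond 1 →I1  (common-e at J1 fixed by 4)
bond 2 →R1  (J1 effort already set via bond 4)
bond 3 →R2  (common-e at J1 fixed by 4)

bond 0 stroke at Sf1
bond 1 stroke at I1
bond 2 stroke at R1
bond 3 stroke at R2
bond 4 stroke at J1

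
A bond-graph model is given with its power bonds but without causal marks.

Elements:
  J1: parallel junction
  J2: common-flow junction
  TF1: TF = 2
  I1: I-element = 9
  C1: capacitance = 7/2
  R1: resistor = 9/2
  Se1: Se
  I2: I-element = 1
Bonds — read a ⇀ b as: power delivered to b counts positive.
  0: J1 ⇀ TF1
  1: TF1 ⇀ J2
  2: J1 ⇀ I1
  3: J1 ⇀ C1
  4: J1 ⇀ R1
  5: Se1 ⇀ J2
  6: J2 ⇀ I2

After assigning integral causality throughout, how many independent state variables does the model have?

3  (C1, I1, I2 all integral)

bond 5 →J2  (Se1: effort source, stroke at far end)
bond 2 →I1  (I1 integral (f out))
bond 3 →J1  (C1 integral (e out))
bond 0 →TF1  (common-e at J1 fixed by 3)
bond 4 →R1  (0-jn J1 has e-setter on 3)
bond 1 →J2  (TF1: transformer flips bond 0)
bond 6 →I2  (J2: last free bond brings flow in)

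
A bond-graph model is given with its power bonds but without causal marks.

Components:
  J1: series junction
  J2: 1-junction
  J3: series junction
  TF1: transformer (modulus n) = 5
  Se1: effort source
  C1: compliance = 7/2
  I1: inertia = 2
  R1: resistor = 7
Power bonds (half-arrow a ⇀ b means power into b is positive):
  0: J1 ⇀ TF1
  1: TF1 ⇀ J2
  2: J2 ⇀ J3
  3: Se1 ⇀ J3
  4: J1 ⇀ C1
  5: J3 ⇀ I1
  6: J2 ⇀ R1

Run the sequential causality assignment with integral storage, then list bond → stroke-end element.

bond 0 stroke at TF1
bond 1 stroke at J2
bond 2 stroke at J3
bond 3 stroke at J3
bond 4 stroke at J1
bond 5 stroke at I1
bond 6 stroke at J2

bond 3 →J3  (Se1: effort source, stroke at far end)
bond 4 →J1  (C1 integral (e out))
bond 0 →TF1  (J1 needs exactly one f-in)
bond 1 →J2  (through TF1, causality passes straight; one stroke at TF1)
bond 5 →I1  (I1: I, integral causality)
bond 2 →J3  (1-jn J3 has f-setter on 5)
bond 6 →J2  (1-jn J2 has f-setter on 2)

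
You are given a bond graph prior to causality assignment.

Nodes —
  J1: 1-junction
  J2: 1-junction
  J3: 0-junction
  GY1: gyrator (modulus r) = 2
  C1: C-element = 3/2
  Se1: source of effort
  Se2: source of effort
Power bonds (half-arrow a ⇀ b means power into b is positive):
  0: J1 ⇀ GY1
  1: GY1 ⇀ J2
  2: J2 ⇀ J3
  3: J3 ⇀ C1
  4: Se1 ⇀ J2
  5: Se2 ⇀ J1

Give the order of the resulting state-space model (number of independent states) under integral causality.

#4 |J2  (source Se1 imposes e)
#5 |J1  (source Se2 imposes e)
#0 |GY1  (J1 needs exactly one f-in)
#1 |GY1  (GY GY1: same side as bond 0)
#2 |J2  (J2: bond 1 brought flow, rest push out)
#3 |J3  (J3: last free bond brings effort in)

1  (C1 all integral)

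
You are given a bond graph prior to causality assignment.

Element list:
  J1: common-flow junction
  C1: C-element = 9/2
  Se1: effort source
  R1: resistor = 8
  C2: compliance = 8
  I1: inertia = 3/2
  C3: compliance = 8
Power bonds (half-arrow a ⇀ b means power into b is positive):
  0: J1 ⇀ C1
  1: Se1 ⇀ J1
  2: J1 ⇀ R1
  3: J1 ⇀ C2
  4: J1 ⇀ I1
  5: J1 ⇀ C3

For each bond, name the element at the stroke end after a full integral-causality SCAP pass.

b1 stroke at J1  (Se1 (Se) sets effort on bond)
b0 stroke at J1  (prefer integral on C1)
b3 stroke at J1  (C2 integral (e out))
b4 stroke at I1  (I1 outputs flow p/I1)
b2 stroke at J1  (J1 flow already set via bond 4)
b5 stroke at J1  (J1: bond 4 brought flow, rest push out)

bond 0 |J1
bond 1 |J1
bond 2 |J1
bond 3 |J1
bond 4 |I1
bond 5 |J1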